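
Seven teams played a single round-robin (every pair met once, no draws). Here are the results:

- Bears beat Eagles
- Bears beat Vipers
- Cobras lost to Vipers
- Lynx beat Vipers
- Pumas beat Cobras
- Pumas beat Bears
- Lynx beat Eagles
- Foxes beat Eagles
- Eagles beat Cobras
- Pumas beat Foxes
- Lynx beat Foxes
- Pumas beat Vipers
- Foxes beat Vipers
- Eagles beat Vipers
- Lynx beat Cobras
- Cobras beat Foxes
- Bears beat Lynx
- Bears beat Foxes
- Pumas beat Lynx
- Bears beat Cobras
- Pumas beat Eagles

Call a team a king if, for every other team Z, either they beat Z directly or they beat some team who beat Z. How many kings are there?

Eagles cannot reach Pumas, Lynx, Bears in two steps.
Pumas reaches everyone (king).
Foxes cannot reach Pumas, Lynx, Bears in two steps.
Vipers cannot reach Eagles, Pumas, Lynx, Bears in two steps.
Lynx cannot reach Pumas, Bears in two steps.
Bears cannot reach Pumas in two steps.
Cobras cannot reach Pumas, Lynx, Bears in two steps.
Kings: Pumas — 1.

1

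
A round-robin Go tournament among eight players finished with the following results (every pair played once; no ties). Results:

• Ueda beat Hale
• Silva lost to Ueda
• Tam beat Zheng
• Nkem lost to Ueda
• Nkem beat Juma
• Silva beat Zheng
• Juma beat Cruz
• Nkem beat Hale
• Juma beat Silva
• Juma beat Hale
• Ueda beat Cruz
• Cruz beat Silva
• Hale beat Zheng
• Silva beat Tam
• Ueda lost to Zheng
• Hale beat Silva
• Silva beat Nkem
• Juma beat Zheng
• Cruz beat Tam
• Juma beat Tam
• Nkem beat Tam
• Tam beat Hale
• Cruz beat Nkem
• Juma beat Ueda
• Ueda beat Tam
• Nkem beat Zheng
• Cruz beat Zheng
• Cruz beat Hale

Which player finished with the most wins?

Win totals: Tam 2, Cruz 5, Juma 6, Nkem 4, Ueda 5, Zheng 1, Silva 3, Hale 2.
Juma leads with 6 wins (next highest: 5).

Juma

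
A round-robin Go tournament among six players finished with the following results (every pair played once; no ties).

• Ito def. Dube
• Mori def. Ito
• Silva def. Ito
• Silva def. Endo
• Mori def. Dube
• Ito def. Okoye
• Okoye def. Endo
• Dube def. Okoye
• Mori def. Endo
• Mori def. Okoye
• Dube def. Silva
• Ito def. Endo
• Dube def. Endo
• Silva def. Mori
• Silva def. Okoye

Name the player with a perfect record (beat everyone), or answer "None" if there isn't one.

None

Highest win total is Silva with 4 (out of 5 possible).
Silva lost to Dube, so no player went undefeated.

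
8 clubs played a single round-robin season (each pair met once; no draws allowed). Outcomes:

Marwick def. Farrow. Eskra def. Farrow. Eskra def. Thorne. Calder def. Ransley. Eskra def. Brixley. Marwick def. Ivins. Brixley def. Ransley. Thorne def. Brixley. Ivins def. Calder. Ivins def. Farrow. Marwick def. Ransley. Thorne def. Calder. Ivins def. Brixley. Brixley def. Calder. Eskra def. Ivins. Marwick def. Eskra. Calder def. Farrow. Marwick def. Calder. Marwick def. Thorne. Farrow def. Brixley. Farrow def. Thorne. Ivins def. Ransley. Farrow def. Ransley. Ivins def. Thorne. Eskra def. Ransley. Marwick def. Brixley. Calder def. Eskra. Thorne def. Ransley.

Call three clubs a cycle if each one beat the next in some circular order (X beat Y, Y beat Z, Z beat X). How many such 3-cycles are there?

Win totals: Eskra 5, Thorne 3, Calder 3, Marwick 7, Ransley 0, Brixley 2, Ivins 5, Farrow 3.
A club with w wins dominates both others in C(w,2) triples; summing gives 10 + 3 + 3 + 21 + 0 + 1 + 10 + 3 = 51 transitive triples.
Total triples C(8,3) = 56, so cyclic triples = 56 − 51 = 5.

5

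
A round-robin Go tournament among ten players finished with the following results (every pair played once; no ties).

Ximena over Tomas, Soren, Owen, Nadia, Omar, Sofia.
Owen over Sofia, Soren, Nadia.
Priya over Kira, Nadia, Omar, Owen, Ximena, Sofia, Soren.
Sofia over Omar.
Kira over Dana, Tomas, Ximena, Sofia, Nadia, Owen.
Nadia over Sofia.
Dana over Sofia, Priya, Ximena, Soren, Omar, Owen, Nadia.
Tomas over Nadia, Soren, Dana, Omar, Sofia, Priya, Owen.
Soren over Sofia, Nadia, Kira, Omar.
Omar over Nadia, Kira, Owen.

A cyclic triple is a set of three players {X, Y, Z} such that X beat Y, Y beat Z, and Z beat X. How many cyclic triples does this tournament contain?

Win totals: Tomas 7, Ximena 6, Sofia 1, Kira 6, Owen 3, Priya 7, Dana 7, Soren 4, Nadia 1, Omar 3.
A player with w wins dominates both others in C(w,2) triples; summing gives 21 + 15 + 0 + 15 + 3 + 21 + 21 + 6 + 0 + 3 = 105 transitive triples.
Total triples C(10,3) = 120, so cyclic triples = 120 − 105 = 15.

15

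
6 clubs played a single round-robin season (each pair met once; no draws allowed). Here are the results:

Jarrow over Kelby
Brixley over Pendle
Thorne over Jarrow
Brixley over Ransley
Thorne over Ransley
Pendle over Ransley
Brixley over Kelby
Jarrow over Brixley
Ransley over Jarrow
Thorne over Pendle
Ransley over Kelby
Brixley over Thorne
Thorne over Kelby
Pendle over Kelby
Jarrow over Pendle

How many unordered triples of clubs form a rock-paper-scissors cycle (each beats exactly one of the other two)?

Win totals: Pendle 2, Jarrow 3, Ransley 2, Thorne 4, Brixley 4, Kelby 0.
A club with w wins dominates both others in C(w,2) triples; summing gives 1 + 3 + 1 + 6 + 6 + 0 = 17 transitive triples.
Total triples C(6,3) = 20, so cyclic triples = 20 − 17 = 3.

3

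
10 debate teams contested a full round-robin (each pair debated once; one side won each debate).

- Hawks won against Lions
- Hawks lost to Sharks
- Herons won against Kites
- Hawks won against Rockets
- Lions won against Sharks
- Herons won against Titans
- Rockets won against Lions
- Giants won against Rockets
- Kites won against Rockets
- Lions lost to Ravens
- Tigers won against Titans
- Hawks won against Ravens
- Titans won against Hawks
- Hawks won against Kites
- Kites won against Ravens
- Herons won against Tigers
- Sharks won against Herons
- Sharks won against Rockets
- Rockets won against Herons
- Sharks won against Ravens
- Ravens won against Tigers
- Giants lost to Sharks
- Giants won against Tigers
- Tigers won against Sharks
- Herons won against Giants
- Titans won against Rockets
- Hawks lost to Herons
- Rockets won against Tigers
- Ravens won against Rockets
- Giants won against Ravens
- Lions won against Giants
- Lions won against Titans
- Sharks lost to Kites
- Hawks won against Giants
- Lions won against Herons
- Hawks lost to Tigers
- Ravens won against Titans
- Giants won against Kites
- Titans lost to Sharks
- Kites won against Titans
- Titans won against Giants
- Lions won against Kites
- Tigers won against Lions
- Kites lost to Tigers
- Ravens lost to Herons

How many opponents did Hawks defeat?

Hawks' results: beat Ravens, Kites, Lions, Giants, Rockets; lost to Herons, Sharks, Tigers, Titans.
That is 5 wins.

5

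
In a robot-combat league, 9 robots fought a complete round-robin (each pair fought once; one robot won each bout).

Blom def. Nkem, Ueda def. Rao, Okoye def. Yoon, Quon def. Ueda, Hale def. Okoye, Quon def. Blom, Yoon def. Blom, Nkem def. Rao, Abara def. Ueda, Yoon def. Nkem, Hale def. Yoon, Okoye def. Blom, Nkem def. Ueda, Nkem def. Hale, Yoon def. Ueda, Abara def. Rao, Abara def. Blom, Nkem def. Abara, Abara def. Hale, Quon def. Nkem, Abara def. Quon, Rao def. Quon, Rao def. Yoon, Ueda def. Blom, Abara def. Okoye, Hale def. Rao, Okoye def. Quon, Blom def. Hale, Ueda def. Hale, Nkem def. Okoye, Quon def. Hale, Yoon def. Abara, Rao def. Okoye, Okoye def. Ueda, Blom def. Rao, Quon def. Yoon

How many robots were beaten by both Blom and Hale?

1

Blom beat: Nkem, Rao, Hale.
Hale beat: Yoon, Okoye, Rao.
Both beat: Rao — 1.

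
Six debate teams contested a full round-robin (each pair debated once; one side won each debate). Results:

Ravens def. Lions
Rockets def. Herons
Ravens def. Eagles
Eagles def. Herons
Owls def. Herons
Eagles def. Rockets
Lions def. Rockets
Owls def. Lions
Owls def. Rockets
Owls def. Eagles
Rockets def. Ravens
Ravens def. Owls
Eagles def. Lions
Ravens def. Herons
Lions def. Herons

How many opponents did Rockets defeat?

Rockets' results: beat Ravens, Herons; lost to Owls, Lions, Eagles.
That is 2 wins.

2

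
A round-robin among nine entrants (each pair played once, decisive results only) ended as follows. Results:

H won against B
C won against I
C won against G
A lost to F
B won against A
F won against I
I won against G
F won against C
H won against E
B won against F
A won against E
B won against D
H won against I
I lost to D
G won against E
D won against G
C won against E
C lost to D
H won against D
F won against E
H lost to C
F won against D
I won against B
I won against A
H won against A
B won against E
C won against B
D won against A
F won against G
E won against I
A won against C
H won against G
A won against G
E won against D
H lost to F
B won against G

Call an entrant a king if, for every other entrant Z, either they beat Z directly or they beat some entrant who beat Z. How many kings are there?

4

A cannot reach F in two steps.
B reaches everyone (king).
C reaches everyone (king).
D cannot reach F in two steps.
E cannot reach F, H in two steps.
F reaches everyone (king).
G cannot reach A, B, C, F, H in two steps.
H reaches everyone (king).
I cannot reach H in two steps.
Kings: B, C, F, H — 4.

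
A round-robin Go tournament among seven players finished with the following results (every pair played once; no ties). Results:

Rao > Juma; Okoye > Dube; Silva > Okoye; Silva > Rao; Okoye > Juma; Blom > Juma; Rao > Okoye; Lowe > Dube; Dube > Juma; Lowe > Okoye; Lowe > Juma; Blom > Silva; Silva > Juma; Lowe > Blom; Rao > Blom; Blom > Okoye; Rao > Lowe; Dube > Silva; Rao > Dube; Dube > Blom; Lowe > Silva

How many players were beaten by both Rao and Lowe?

Rao beat: Blom, Dube, Lowe, Okoye, Juma.
Lowe beat: Blom, Silva, Dube, Okoye, Juma.
Both beat: Blom, Dube, Okoye, Juma — 4.

4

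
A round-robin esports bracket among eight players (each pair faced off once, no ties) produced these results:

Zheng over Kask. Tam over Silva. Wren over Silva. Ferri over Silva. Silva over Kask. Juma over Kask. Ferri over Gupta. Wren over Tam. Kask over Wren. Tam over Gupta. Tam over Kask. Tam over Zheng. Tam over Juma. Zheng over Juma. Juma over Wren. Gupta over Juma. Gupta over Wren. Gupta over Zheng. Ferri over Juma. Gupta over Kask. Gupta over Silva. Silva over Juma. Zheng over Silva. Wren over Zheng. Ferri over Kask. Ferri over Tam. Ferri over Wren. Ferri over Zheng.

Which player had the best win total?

Win totals: Gupta 5, Zheng 3, Ferri 7, Kask 1, Tam 5, Wren 3, Silva 2, Juma 2.
Ferri leads with 7 wins (next highest: 5).

Ferri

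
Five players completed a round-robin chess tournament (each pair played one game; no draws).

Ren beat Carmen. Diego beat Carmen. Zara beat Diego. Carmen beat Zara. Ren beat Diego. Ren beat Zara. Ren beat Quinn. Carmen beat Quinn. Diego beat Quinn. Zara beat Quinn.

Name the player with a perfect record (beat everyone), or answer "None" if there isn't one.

Ren

Ren has 4 wins out of 4 opponents — a perfect record.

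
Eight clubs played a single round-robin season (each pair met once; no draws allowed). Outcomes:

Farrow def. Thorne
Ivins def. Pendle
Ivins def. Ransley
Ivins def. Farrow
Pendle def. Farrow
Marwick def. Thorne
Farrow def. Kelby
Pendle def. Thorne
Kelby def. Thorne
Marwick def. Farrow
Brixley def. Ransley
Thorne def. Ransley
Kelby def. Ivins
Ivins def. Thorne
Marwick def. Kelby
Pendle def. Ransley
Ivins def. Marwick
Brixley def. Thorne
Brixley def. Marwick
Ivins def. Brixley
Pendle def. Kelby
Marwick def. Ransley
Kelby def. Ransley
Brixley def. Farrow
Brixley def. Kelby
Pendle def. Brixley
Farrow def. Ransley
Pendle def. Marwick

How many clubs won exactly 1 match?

1

Win totals: Thorne 1, Pendle 6, Marwick 4, Brixley 5, Ivins 6, Farrow 3, Ransley 0, Kelby 3.
Exactly 1: Thorne — 1 club.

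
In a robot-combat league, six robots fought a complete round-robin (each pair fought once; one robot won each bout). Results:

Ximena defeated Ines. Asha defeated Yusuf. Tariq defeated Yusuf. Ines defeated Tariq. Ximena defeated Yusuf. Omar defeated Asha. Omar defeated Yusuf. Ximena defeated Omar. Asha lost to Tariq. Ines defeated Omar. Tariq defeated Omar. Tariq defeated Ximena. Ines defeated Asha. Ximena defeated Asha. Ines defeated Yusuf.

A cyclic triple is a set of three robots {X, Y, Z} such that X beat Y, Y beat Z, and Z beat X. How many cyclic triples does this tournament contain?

1

Win totals: Ines 4, Asha 1, Tariq 4, Ximena 4, Omar 2, Yusuf 0.
A robot with w wins dominates both others in C(w,2) triples; summing gives 6 + 0 + 6 + 6 + 1 + 0 = 19 transitive triples.
Total triples C(6,3) = 20, so cyclic triples = 20 − 19 = 1.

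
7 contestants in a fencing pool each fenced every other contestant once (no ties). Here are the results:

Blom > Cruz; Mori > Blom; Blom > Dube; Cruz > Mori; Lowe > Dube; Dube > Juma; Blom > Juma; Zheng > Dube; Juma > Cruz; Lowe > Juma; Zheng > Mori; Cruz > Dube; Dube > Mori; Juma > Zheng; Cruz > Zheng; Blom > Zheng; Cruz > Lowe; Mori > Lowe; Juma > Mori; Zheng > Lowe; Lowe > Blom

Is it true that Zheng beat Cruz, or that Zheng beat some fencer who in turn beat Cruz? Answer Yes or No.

Zheng did not beat Cruz directly.
Zheng beat Mori, Lowe, Dube, but each of them lost to Cruz. No two-step path.

No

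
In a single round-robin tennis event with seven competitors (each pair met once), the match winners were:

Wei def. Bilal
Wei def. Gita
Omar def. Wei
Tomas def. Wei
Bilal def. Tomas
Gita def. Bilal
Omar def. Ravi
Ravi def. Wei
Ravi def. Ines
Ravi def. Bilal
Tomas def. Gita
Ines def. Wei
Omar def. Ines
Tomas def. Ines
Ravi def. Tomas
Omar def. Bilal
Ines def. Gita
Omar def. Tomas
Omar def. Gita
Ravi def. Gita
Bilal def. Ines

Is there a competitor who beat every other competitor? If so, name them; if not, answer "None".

Omar

Omar has 6 wins out of 6 opponents — a perfect record.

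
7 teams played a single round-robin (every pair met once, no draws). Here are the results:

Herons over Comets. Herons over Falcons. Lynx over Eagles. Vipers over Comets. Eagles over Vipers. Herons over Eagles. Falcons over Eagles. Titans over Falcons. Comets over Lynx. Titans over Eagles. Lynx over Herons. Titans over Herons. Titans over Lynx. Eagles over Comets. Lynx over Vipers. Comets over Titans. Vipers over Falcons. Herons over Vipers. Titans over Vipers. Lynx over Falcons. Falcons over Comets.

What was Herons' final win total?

Herons' results: beat Vipers, Comets, Eagles, Falcons; lost to Lynx, Titans.
That is 4 wins.

4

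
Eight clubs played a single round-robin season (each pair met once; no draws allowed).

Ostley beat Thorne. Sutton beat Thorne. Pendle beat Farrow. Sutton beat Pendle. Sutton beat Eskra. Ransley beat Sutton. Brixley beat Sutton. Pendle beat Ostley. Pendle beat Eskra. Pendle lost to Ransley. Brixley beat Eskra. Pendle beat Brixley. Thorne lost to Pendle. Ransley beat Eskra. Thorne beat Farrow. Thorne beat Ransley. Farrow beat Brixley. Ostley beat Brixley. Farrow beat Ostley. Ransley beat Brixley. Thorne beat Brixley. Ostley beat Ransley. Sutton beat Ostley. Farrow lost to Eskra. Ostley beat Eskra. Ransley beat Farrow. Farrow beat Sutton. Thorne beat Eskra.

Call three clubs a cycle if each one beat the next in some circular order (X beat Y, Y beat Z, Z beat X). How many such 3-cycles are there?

14

Win totals: Ransley 5, Farrow 3, Brixley 2, Eskra 1, Pendle 5, Sutton 4, Ostley 4, Thorne 4.
A club with w wins dominates both others in C(w,2) triples; summing gives 10 + 3 + 1 + 0 + 10 + 6 + 6 + 6 = 42 transitive triples.
Total triples C(8,3) = 56, so cyclic triples = 56 − 42 = 14.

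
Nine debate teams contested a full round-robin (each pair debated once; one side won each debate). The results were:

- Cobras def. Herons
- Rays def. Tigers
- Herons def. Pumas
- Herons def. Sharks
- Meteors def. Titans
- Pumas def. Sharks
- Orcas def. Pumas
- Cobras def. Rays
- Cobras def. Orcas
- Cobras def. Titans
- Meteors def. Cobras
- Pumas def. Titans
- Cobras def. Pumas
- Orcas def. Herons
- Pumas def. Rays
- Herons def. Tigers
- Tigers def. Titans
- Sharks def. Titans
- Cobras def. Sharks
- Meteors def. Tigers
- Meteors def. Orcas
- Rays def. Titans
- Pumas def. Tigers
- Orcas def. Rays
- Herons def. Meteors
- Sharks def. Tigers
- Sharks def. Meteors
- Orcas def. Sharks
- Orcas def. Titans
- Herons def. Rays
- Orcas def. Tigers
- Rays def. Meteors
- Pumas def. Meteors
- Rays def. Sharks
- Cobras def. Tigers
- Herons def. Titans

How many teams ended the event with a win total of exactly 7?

1

Win totals: Titans 0, Pumas 5, Rays 4, Herons 6, Orcas 6, Tigers 1, Cobras 7, Sharks 3, Meteors 4.
Exactly 7: Cobras — 1 team.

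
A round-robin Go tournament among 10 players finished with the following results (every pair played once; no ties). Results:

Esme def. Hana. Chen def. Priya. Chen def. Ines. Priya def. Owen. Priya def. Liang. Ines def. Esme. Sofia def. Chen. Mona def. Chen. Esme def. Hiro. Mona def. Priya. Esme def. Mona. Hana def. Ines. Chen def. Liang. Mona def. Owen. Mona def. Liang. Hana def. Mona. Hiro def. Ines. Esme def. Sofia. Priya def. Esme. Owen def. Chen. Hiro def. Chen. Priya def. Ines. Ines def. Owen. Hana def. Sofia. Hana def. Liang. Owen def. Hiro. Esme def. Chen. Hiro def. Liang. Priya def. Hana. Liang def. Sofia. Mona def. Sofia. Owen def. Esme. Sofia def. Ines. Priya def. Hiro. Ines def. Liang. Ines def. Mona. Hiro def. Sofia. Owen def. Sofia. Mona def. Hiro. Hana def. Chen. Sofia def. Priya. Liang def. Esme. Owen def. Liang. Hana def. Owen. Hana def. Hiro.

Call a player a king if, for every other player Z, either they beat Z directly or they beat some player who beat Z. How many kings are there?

Esme reaches everyone (king).
Owen reaches everyone (king).
Hiro cannot reach Hana in two steps.
Mona reaches everyone (king).
Hana reaches everyone (king).
Ines reaches everyone (king).
Sofia reaches everyone (king).
Liang cannot reach Owen in two steps.
Chen reaches everyone (king).
Priya reaches everyone (king).
Kings: Esme, Owen, Mona, Hana, Ines, Sofia, Chen, Priya — 8.

8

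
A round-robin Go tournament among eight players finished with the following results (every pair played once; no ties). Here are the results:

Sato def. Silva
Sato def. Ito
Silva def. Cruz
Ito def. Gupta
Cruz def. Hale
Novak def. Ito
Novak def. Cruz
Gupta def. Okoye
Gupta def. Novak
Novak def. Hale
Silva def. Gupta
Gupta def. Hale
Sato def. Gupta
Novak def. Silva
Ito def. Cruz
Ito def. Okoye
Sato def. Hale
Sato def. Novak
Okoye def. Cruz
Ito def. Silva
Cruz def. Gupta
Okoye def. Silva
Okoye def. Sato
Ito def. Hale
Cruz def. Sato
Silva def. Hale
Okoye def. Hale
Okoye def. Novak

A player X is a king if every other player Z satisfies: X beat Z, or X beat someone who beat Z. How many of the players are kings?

6

Okoye reaches everyone (king).
Hale cannot reach Okoye, Cruz, Ito, Gupta, Sato, Novak, Silva in two steps.
Cruz reaches everyone (king).
Ito reaches everyone (king).
Gupta reaches everyone (king).
Sato reaches everyone (king).
Novak reaches everyone (king).
Silva cannot reach Ito in two steps.
Kings: Okoye, Cruz, Ito, Gupta, Sato, Novak — 6.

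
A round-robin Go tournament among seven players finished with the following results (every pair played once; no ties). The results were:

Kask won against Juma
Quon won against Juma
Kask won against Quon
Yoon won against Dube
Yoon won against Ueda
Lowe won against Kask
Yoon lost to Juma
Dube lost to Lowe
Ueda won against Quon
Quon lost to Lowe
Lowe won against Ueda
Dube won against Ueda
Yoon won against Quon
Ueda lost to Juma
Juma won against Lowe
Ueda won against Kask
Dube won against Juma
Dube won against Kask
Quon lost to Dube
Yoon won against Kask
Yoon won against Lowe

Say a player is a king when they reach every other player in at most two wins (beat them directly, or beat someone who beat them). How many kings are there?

3

Yoon reaches everyone (king).
Kask cannot reach Dube in two steps.
Juma reaches everyone (king).
Ueda cannot reach Yoon, Lowe, Dube in two steps.
Quon cannot reach Kask, Dube in two steps.
Lowe cannot reach Yoon in two steps.
Dube reaches everyone (king).
Kings: Yoon, Juma, Dube — 3.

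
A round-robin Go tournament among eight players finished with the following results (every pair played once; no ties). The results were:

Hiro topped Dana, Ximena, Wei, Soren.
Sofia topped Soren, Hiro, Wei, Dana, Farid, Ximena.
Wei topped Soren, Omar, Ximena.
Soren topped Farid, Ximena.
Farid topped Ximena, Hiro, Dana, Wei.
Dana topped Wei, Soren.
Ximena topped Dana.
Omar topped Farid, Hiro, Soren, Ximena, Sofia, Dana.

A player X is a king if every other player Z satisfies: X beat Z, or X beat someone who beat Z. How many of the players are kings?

Soren cannot reach Sofia, Omar in two steps.
Ximena cannot reach Farid, Hiro, Sofia, Omar in two steps.
Farid cannot reach Sofia in two steps.
Hiro cannot reach Sofia in two steps.
Sofia reaches everyone (king).
Omar reaches everyone (king).
Dana cannot reach Hiro, Sofia in two steps.
Wei reaches everyone (king).
Kings: Sofia, Omar, Wei — 3.

3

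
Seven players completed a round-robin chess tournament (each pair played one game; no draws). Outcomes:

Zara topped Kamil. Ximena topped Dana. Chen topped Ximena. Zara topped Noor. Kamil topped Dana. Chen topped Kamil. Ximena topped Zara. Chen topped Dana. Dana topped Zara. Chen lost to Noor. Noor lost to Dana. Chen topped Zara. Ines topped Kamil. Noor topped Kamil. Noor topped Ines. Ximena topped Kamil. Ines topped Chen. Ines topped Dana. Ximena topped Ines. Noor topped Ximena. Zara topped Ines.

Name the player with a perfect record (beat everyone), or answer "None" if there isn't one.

Highest win total is Ximena with 4 (out of 6 possible).
Ximena lost to Noor, Chen, so no player went undefeated.

None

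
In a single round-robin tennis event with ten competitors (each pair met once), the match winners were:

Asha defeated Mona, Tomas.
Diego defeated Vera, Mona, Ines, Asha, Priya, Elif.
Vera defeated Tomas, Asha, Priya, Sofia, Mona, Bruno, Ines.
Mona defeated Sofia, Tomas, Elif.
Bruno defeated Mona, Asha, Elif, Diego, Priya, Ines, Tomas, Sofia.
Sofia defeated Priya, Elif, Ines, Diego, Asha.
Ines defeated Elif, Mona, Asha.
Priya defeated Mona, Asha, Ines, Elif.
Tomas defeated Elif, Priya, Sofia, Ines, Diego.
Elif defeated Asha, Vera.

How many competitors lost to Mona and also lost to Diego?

Mona beat: Tomas, Sofia, Elif.
Diego beat: Ines, Mona, Elif, Priya, Asha, Vera.
Both beat: Elif — 1.

1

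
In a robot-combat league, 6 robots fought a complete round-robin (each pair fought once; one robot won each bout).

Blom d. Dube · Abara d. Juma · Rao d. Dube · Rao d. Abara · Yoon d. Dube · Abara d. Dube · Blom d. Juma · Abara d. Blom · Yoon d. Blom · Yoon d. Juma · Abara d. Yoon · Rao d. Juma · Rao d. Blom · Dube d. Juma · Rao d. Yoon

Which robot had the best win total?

Rao

Win totals: Blom 2, Yoon 3, Rao 5, Abara 4, Dube 1, Juma 0.
Rao leads with 5 wins (next highest: 4).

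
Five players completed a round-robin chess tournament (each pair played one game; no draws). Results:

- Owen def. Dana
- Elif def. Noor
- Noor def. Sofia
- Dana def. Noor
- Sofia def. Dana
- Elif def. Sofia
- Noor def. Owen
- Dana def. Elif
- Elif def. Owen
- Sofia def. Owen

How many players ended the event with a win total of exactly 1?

1

Win totals: Elif 3, Dana 2, Sofia 2, Owen 1, Noor 2.
Exactly 1: Owen — 1 player.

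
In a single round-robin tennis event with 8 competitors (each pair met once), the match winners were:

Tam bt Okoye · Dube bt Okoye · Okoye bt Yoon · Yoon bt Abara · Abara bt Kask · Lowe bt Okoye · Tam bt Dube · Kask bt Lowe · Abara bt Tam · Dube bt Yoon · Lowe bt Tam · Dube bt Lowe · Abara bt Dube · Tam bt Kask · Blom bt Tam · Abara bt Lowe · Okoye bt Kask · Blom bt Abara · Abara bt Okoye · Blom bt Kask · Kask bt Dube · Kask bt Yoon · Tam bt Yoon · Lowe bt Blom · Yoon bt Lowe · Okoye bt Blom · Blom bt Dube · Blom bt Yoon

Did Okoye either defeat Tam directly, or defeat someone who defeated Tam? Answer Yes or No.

Yes

Okoye did not beat Tam directly.
Okoye beat Kask, Blom, Yoon. Of those, Blom beat Tam.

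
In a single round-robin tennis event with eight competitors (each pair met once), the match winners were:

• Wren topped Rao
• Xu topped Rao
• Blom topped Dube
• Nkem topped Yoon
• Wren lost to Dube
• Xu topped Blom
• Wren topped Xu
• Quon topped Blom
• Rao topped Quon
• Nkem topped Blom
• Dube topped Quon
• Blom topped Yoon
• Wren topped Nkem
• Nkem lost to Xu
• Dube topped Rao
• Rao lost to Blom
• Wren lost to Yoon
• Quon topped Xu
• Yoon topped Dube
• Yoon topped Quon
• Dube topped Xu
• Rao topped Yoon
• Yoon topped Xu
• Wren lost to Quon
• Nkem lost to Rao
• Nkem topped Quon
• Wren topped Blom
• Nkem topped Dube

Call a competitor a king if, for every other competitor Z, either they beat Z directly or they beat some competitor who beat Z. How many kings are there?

7

Wren reaches everyone (king).
Nkem reaches everyone (king).
Yoon reaches everyone (king).
Blom reaches everyone (king).
Rao reaches everyone (king).
Xu cannot reach Wren in two steps.
Quon reaches everyone (king).
Dube reaches everyone (king).
Kings: Wren, Nkem, Yoon, Blom, Rao, Quon, Dube — 7.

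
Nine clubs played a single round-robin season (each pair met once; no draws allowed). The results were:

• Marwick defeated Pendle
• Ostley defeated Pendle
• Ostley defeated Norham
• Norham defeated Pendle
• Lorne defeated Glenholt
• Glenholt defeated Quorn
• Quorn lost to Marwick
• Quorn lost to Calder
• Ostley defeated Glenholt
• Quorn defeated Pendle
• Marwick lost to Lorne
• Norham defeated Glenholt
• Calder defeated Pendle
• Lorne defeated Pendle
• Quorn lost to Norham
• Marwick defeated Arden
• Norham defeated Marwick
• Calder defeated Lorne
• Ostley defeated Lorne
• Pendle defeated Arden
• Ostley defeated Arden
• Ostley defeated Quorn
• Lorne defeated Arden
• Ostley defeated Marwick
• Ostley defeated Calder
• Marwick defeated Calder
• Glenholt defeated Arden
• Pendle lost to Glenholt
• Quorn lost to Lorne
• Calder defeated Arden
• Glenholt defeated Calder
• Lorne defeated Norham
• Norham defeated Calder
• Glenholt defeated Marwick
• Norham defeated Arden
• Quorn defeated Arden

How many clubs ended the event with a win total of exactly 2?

Win totals: Glenholt 5, Ostley 8, Quorn 2, Marwick 4, Lorne 6, Calder 4, Norham 6, Pendle 1, Arden 0.
Exactly 2: Quorn — 1 club.

1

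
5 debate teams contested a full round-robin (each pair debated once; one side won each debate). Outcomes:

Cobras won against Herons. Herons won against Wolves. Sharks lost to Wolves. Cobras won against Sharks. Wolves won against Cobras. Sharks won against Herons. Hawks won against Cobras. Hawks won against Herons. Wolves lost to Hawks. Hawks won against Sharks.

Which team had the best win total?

Win totals: Wolves 2, Sharks 1, Cobras 2, Herons 1, Hawks 4.
Hawks leads with 4 wins (next highest: 2).

Hawks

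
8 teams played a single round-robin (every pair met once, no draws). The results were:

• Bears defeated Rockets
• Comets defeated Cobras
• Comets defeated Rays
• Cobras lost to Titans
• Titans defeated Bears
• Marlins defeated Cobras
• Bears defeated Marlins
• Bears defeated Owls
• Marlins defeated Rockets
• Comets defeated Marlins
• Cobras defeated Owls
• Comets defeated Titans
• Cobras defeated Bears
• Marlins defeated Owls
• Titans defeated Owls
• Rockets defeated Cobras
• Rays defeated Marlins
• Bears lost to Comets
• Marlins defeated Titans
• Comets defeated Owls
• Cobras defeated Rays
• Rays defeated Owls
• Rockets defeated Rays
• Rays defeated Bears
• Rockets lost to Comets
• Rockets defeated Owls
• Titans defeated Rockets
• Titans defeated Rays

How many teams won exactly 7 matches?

Win totals: Owls 0, Comets 7, Titans 5, Cobras 3, Rays 3, Marlins 4, Rockets 3, Bears 3.
Exactly 7: Comets — 1 team.

1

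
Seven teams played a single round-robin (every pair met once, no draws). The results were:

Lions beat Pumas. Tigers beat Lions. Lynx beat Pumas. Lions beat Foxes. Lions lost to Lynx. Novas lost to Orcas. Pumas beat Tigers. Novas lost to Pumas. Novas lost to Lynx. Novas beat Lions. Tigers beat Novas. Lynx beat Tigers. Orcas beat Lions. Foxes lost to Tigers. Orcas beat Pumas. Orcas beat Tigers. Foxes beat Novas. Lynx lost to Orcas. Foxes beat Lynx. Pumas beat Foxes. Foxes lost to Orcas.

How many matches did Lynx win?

Lynx's results: beat Tigers, Lions, Novas, Pumas; lost to Foxes, Orcas.
That is 4 wins.

4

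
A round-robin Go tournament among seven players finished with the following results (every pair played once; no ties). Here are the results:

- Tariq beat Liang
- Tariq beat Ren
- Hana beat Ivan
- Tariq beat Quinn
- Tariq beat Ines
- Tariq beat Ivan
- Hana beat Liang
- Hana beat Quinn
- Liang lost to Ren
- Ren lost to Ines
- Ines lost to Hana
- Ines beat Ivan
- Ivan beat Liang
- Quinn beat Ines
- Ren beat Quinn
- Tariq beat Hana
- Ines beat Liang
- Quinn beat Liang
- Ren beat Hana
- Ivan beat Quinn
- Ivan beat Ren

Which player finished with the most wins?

Tariq

Win totals: Tariq 6, Ren 3, Liang 0, Quinn 2, Ines 3, Ivan 3, Hana 4.
Tariq leads with 6 wins (next highest: 4).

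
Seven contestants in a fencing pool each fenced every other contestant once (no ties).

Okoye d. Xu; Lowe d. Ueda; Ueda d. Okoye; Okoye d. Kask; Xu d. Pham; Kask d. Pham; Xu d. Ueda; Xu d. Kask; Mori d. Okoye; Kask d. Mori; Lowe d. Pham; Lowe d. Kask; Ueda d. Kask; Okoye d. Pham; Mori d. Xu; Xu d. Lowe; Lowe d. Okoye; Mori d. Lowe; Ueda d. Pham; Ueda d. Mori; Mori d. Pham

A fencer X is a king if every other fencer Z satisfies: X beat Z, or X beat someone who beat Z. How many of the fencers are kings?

5

Mori reaches everyone (king).
Okoye reaches everyone (king).
Kask cannot reach Ueda in two steps.
Lowe reaches everyone (king).
Xu reaches everyone (king).
Pham cannot reach Mori, Okoye, Kask, Lowe, Xu, Ueda in two steps.
Ueda reaches everyone (king).
Kings: Mori, Okoye, Lowe, Xu, Ueda — 5.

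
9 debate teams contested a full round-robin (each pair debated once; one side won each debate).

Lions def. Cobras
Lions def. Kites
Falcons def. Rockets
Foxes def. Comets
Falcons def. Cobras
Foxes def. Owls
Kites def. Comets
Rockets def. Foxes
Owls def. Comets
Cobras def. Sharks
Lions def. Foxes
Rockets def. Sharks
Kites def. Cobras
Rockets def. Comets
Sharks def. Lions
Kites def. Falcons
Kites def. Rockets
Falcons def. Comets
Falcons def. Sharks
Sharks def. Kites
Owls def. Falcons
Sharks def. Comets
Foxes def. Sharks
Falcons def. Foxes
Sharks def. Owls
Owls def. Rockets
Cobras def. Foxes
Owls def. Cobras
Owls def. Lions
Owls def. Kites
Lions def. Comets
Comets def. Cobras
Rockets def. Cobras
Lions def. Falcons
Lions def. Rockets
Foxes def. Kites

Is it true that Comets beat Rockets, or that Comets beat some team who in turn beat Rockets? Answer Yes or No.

No

Comets did not beat Rockets directly.
Comets beat Cobras, but each of them lost to Rockets. No two-step path.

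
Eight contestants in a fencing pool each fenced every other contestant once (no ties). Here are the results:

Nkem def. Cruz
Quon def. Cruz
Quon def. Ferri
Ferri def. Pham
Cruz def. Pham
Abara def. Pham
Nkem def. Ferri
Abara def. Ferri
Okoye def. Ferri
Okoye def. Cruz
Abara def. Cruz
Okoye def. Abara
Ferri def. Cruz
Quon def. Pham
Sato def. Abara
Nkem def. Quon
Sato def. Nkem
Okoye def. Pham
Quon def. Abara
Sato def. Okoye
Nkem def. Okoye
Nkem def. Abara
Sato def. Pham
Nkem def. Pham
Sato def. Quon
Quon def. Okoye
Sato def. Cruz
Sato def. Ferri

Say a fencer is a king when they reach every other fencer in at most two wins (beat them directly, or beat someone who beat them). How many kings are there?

1

Sato reaches everyone (king).
Ferri cannot reach Sato, Abara, Okoye, Quon, Nkem in two steps.
Abara cannot reach Sato, Okoye, Quon, Nkem in two steps.
Okoye cannot reach Sato, Quon, Nkem in two steps.
Pham cannot reach Sato, Ferri, Abara, Okoye, Cruz, Quon, Nkem in two steps.
Cruz cannot reach Sato, Ferri, Abara, Okoye, Quon, Nkem in two steps.
Quon cannot reach Sato, Nkem in two steps.
Nkem cannot reach Sato in two steps.
Kings: Sato — 1.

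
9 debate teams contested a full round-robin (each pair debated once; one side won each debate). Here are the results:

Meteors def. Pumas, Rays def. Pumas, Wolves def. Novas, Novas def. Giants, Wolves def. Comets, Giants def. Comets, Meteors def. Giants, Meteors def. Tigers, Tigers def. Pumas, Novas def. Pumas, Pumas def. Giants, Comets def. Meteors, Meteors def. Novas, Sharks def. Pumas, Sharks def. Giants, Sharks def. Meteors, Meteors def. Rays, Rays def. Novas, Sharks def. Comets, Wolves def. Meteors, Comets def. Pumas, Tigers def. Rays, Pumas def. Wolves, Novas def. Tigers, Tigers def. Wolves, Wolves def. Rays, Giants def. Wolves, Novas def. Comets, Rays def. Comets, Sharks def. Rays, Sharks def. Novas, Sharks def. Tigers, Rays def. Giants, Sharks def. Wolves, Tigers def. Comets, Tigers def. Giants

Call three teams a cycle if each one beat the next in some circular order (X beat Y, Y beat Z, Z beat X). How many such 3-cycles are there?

Win totals: Giants 2, Pumas 2, Tigers 5, Wolves 4, Rays 4, Sharks 8, Novas 4, Meteors 5, Comets 2.
A team with w wins dominates both others in C(w,2) triples; summing gives 1 + 1 + 10 + 6 + 6 + 28 + 6 + 10 + 1 = 69 transitive triples.
Total triples C(9,3) = 84, so cyclic triples = 84 − 69 = 15.

15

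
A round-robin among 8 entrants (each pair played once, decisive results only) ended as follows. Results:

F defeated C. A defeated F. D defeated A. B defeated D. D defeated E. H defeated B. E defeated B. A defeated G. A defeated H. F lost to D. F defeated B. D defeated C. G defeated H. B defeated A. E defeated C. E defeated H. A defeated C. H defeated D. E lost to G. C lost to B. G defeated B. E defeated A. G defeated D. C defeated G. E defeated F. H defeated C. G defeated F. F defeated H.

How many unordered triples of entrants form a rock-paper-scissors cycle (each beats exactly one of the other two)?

Win totals: A 4, B 3, C 1, D 4, E 5, F 3, G 5, H 3.
An entrant with w wins dominates both others in C(w,2) triples; summing gives 6 + 3 + 0 + 6 + 10 + 3 + 10 + 3 = 41 transitive triples.
Total triples C(8,3) = 56, so cyclic triples = 56 − 41 = 15.

15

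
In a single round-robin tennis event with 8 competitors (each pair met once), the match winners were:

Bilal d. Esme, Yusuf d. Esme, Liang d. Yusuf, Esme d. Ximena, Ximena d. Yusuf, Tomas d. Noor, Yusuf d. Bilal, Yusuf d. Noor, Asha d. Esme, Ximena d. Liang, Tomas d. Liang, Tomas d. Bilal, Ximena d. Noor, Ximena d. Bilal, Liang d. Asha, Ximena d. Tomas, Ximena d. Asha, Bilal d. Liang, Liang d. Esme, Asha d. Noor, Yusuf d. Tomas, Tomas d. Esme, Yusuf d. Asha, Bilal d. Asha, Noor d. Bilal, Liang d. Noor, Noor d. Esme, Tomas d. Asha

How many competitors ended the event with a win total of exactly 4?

Win totals: Esme 1, Asha 2, Noor 2, Liang 4, Bilal 3, Yusuf 5, Ximena 6, Tomas 5.
Exactly 4: Liang — 1 competitor.

1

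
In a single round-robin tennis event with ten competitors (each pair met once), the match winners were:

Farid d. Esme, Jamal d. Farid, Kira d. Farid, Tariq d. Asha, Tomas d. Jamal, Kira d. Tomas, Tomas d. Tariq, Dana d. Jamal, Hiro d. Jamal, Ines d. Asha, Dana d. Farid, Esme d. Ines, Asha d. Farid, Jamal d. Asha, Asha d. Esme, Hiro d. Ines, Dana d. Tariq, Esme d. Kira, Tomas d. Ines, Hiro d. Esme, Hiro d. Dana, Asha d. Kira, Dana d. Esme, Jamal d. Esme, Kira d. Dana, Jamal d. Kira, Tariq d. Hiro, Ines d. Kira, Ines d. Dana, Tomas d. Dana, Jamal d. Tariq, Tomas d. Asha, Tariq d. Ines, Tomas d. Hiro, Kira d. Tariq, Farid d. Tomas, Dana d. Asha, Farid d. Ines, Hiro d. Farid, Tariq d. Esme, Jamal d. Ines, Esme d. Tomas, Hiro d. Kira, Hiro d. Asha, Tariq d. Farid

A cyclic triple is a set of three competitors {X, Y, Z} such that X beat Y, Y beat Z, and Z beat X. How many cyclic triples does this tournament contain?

31

Win totals: Ines 3, Tariq 5, Asha 3, Tomas 6, Dana 5, Esme 3, Kira 4, Farid 3, Hiro 7, Jamal 6.
A competitor with w wins dominates both others in C(w,2) triples; summing gives 3 + 10 + 3 + 15 + 10 + 3 + 6 + 3 + 21 + 15 = 89 transitive triples.
Total triples C(10,3) = 120, so cyclic triples = 120 − 89 = 31.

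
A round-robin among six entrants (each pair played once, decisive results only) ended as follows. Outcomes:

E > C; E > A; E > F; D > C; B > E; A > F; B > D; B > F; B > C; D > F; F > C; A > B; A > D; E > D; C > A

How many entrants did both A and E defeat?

A beat: B, D, F.
E beat: A, C, D, F.
Both beat: D, F — 2.

2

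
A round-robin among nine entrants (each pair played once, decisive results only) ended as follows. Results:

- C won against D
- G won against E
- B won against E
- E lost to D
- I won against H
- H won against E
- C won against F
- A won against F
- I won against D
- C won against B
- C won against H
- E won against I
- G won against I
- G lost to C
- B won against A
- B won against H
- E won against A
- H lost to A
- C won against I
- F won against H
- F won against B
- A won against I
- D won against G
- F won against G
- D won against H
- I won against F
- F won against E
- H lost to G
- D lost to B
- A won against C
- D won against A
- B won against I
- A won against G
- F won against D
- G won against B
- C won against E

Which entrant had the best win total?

Win totals: A 5, B 5, C 7, D 4, E 2, F 5, G 4, H 1, I 3.
C leads with 7 wins (next highest: 5).

C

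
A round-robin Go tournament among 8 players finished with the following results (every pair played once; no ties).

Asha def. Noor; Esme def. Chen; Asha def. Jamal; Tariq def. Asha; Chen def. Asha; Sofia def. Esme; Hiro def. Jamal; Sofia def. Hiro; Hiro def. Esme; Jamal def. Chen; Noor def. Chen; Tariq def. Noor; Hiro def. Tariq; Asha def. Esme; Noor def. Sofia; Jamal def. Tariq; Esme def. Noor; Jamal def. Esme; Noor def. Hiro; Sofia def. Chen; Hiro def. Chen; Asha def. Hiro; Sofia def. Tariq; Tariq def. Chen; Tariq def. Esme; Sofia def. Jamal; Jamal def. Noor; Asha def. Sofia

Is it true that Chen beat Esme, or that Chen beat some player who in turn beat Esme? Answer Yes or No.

Yes

Chen did not beat Esme directly.
Chen beat Asha. Of those, Asha beat Esme.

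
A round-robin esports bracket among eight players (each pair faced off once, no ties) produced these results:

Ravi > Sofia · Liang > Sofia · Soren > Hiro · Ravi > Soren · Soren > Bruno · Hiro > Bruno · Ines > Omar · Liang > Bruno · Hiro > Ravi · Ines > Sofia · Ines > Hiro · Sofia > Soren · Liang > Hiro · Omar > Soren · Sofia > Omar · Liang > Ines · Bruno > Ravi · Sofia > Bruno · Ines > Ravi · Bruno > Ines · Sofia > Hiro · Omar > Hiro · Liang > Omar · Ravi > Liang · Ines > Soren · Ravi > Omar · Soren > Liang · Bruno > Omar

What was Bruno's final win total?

Bruno's results: beat Omar, Ines, Ravi; lost to Liang, Sofia, Hiro, Soren.
That is 3 wins.

3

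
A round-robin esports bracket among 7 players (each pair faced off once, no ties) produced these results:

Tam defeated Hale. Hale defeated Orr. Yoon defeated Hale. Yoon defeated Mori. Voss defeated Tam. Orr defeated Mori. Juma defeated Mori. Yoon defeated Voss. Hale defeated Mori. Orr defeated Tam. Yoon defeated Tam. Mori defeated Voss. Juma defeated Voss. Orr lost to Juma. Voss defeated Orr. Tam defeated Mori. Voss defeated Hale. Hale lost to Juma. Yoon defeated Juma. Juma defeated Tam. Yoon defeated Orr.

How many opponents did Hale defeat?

2

Hale's results: beat Orr, Mori; lost to Tam, Juma, Yoon, Voss.
That is 2 wins.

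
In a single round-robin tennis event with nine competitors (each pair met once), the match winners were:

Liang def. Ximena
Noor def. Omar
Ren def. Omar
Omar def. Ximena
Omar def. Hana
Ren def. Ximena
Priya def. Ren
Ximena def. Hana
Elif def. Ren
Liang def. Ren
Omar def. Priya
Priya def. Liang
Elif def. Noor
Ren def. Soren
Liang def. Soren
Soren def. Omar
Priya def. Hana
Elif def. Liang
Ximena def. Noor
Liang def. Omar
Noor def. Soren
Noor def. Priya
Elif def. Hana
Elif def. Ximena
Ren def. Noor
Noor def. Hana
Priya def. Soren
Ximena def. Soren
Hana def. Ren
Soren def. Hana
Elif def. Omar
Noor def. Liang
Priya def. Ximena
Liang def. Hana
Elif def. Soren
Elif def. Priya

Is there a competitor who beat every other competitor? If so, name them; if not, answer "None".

Elif has 8 wins out of 8 opponents — a perfect record.

Elif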